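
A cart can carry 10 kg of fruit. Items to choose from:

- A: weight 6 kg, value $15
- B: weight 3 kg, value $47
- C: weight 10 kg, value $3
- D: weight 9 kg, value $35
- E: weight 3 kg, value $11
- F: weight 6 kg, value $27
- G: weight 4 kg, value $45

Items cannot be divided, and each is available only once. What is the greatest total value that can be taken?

Check high-value combinations within 10 kg:
- B+E+G: weight 3+3+4=10, value 47+11+45=103
- B+G: weight 3+4=7, value 47+45=92
- B+F: weight 3+6=9, value 47+27=74
- F+G: weight 6+4=10, value 27+45=72
- A+B: weight 6+3=9, value 15+47=62
Best: $103.

$103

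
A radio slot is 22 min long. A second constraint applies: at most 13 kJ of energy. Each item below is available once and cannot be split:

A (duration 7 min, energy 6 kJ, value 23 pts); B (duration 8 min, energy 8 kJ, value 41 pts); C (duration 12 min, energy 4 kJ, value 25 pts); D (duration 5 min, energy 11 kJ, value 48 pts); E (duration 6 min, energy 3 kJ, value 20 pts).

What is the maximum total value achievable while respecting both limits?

66 pts

Feasible sets respecting both limits:
- B+C: duration 20, energy 12, value 66
- B+E: duration 14, energy 11, value 61
- A+C: duration 19, energy 10, value 48
Best: 66 pts.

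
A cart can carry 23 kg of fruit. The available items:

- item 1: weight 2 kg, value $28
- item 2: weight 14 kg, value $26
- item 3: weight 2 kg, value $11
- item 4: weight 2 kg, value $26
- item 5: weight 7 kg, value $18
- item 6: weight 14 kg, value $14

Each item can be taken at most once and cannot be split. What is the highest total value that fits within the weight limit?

Check high-value combinations within 23 kg:
- item 1+item 2+item 3+item 4: weight 2+14+2+2=20, value 28+26+11+26=91
- item 1+item 3+item 4+item 5: weight 2+2+2+7=13, value 28+11+26+18=83
- item 1+item 2+item 4: weight 2+14+2=18, value 28+26+26=80
- item 1+item 3+item 4+item 6: weight 2+2+2+14=20, value 28+11+26+14=79
- item 1+item 4+item 5: weight 2+2+7=11, value 28+26+18=72
Best: $91.

$91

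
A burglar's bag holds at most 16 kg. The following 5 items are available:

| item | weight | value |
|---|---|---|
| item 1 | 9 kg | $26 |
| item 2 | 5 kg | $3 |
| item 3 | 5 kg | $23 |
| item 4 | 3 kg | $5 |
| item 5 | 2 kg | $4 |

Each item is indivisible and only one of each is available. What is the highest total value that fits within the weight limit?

$53

Check high-value combinations within 16 kg:
- item 1+item 3+item 5: weight 9+5+2=16, value 26+23+4=53
- item 1+item 3: weight 9+5=14, value 26+23=49
- item 1+item 4+item 5: weight 9+3+2=14, value 26+5+4=35
- item 2+item 3+item 4+item 5: weight 5+5+3+2=15, value 3+23+5+4=35
Best: $53.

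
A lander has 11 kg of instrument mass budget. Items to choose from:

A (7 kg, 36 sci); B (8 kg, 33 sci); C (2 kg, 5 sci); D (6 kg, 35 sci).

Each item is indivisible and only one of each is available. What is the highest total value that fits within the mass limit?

Check high-value combinations within 11 kg:
- A+C: mass 7+2=9, value 36+5=41
- C+D: mass 2+6=8, value 5+35=40
- B+C: mass 8+2=10, value 33+5=38
- A: mass 7, value 36
Best: 41 sci.

41 sci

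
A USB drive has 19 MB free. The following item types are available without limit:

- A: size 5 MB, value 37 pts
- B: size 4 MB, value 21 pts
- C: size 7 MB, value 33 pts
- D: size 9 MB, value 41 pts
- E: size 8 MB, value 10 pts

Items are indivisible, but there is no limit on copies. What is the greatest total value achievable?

Best value-per-unit is A at 37/5; filling with it alone gives 3×37 = 111.
Optimal mix: 3×A + 1×B → size 19, value 132.

132 pts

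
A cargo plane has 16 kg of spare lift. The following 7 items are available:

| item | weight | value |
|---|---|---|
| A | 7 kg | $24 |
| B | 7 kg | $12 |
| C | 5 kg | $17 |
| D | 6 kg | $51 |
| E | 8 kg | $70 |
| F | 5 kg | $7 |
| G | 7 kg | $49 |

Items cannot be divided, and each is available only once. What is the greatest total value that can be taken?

$121

This is a 0/1 knapsack; check combinations near the capacity.
- D+E: weight 6+8=14, value 51+70=121
- E+G: weight 8+7=15, value 70+49=119
- D+G: weight 6+7=13, value 51+49=100
Best: $121.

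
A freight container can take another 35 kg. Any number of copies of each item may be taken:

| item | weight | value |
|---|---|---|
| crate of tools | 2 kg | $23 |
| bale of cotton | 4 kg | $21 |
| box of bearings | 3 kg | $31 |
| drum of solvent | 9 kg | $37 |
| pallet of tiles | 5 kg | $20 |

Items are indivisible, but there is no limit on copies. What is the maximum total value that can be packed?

Best value-per-unit is crate of tools at 23/2; filling with it alone gives 17×23 = 391.
Optimal mix: 16×crate of tools + 1×box of bearings → weight 35, value 399.

$399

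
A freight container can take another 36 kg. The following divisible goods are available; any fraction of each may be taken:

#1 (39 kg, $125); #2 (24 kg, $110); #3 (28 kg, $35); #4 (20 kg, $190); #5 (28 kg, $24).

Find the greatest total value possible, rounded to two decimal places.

Take in order of value per unit:
- #4 (190/20 per unit): all 20 → value 190, running total 190.00
- #2 (110/24 per unit): 16 of 24 → value 16×110/24 = 73.3333, running total 263.33
Total 263.33.

263.33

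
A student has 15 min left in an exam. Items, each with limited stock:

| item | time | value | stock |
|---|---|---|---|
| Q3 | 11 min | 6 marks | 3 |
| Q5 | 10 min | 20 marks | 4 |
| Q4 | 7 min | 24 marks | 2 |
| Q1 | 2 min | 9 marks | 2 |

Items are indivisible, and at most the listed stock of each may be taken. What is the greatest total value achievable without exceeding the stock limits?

Top feasible selections:
- 2×Q4: time 14, value 48
- 1×Q4 + 2×Q1: time 11, value 42
- 1×Q5 + 2×Q1: time 14, value 38
Best: 48 marks.

48 marks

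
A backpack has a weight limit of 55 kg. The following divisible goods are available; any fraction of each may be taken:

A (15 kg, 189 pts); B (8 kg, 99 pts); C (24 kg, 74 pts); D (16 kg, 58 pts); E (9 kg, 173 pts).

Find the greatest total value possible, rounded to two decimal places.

Take in order of value per unit:
- E (173/9 per unit): all 9 → value 173, running total 173.00
- A (189/15 per unit): all 15 → value 189, running total 362.00
- B (99/8 per unit): all 8 → value 99, running total 461.00
- D (58/16 per unit): all 16 → value 58, running total 519.00
- C (74/24 per unit): 7 of 24 → value 7×74/24 = 21.5833, running total 540.58
Total 540.58.

540.58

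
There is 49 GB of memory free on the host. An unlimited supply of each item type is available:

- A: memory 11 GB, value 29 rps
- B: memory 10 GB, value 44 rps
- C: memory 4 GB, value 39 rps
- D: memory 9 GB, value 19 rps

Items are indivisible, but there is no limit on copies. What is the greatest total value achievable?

468 rps

Best value-per-unit is C at 39/4, and filling with it alone uses memory 12×4=48. No mix of the others beats 12×39 = 468.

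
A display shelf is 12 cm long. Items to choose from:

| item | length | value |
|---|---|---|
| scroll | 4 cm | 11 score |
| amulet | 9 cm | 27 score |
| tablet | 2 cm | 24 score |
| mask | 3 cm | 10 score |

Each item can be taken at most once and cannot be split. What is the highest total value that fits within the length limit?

This is a 0/1 knapsack; check combinations near the capacity.
- amulet+tablet: length 9+2=11, value 27+24=51
- scroll+tablet+mask: length 4+2+3=9, value 11+24+10=45
- amulet+mask: length 9+3=12, value 27+10=37
- scroll+tablet: length 4+2=6, value 11+24=35
Best: 51 score.

51 score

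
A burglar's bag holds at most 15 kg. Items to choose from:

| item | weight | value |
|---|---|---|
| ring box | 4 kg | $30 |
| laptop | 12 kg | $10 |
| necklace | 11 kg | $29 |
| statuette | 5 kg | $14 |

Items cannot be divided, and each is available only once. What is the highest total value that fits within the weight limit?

This is a 0/1 knapsack; check combinations near the capacity.
- ring box+necklace: weight 4+11=15, value 30+29=59
- ring box+statuette: weight 4+5=9, value 30+14=44
- ring box: weight 4, value 30
Best: $59.

$59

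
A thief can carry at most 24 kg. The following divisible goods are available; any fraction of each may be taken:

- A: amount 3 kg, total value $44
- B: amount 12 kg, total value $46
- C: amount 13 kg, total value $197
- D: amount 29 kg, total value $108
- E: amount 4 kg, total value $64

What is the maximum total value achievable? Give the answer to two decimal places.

320.33

Take in order of value per unit:
- E (64/4 per unit): all 4 → value 64, running total 64.00
- C (197/13 per unit): all 13 → value 197, running total 261.00
- A (44/3 per unit): all 3 → value 44, running total 305.00
- B (46/12 per unit): 4 of 12 → value 4×46/12 = 15.3333, running total 320.33
Total 320.33.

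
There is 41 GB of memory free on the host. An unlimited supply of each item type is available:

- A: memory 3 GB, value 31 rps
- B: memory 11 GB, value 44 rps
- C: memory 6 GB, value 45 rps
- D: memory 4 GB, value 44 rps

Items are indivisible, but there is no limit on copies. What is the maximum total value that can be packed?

Best value-per-unit is D at 44/4; filling with it alone gives 10×44 = 440.
Optimal mix: 3×A + 8×D → memory 41, value 445.

445 rps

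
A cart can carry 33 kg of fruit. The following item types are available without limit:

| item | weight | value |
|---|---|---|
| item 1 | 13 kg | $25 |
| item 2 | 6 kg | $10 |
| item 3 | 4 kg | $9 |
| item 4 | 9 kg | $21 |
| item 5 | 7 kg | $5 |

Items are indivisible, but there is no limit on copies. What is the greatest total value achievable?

Best value-per-unit is item 4 at 21/9; filling with it alone gives 3×21 = 63.
Optimal mix: 6×item 3 + 1×item 4 → weight 33, value 75.

$75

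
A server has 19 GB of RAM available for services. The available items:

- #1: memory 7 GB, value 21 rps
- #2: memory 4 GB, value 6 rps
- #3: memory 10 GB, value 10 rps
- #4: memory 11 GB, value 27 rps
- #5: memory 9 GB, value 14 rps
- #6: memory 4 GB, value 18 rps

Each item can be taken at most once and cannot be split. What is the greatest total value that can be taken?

Check high-value combinations within 19 GB:
- #2+#4+#6: memory 4+11+4=19, value 6+27+18=51
- #1+#4: memory 7+11=18, value 21+27=48
- #1+#2+#6: memory 7+4+4=15, value 21+6+18=45
- #4+#6: memory 11+4=15, value 27+18=45
Best: 51 rps.

51 rps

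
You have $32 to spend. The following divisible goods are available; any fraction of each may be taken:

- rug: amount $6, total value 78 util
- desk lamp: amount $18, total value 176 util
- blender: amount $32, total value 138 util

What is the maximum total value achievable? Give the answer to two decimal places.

Take in order of value per unit:
- rug (78/6 per unit): all 6 → value 78, running total 78.00
- desk lamp (176/18 per unit): all 18 → value 176, running total 254.00
- blender (138/32 per unit): 8 of 32 → value 8×138/32 = 34.5000, running total 288.50
Total 288.50.

288.50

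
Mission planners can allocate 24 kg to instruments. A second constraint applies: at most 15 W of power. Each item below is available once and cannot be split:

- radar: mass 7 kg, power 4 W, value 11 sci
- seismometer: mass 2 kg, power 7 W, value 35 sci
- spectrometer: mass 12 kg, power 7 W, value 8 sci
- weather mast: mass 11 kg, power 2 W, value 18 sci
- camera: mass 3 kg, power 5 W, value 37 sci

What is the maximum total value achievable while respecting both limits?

90 sci

Feasible sets respecting both limits:
- seismometer+weather mast+camera: mass 16, power 14, value 90
- seismometer+camera: mass 5, power 12, value 72
- radar+weather mast+camera: mass 21, power 11, value 66
- radar+seismometer+weather mast: mass 20, power 13, value 64
Best: 90 sci.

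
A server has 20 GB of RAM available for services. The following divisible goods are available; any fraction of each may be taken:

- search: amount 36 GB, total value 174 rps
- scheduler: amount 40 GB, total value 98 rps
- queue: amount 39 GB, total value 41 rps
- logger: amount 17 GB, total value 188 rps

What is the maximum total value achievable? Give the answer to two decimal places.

202.50

Take in order of value per unit:
- logger (188/17 per unit): all 17 → value 188, running total 188.00
- search (174/36 per unit): 3 of 36 → value 3×174/36 = 14.5000, running total 202.50
Total 202.50.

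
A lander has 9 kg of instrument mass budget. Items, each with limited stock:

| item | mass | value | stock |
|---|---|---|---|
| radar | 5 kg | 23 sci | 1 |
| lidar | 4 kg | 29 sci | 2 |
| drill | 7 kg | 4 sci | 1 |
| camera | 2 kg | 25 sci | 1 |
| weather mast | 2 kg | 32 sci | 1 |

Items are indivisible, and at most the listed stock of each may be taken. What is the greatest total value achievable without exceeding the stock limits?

Top feasible selections:
- 1×lidar + 1×camera + 1×weather mast: mass 8, value 86
- 1×radar + 1×camera + 1×weather mast: mass 9, value 80
Best: 86 sci.

86 sci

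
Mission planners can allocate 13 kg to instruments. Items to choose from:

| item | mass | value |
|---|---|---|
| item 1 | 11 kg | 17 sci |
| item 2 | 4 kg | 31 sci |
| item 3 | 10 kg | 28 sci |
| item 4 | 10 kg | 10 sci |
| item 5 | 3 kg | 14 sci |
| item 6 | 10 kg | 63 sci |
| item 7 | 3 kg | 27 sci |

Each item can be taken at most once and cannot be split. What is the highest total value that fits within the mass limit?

90 sci

Check high-value combinations within 13 kg:
- item 6+item 7: mass 10+3=13, value 63+27=90
- item 5+item 6: mass 3+10=13, value 14+63=77
- item 2+item 5+item 7: mass 4+3+3=10, value 31+14+27=72
- item 6: mass 10, value 63
Best: 90 sci.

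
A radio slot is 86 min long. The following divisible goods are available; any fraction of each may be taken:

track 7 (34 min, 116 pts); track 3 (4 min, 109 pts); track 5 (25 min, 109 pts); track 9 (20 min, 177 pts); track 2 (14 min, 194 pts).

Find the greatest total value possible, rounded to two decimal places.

667.47

Take in order of value per unit:
- track 3 (109/4 per unit): all 4 → value 109, running total 109.00
- track 2 (194/14 per unit): all 14 → value 194, running total 303.00
- track 9 (177/20 per unit): all 20 → value 177, running total 480.00
- track 5 (109/25 per unit): all 25 → value 109, running total 589.00
- track 7 (116/34 per unit): 23 of 34 → value 23×116/34 = 78.4706, running total 667.47
Total 667.47.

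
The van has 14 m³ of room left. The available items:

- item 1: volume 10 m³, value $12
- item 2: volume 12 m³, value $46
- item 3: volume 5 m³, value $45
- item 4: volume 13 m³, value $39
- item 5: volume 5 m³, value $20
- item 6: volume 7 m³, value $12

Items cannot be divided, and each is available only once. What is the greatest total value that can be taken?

$65

Check high-value combinations within 14 m³:
- item 3+item 5: volume 5+5=10, value 45+20=65
- item 3+item 6: volume 5+7=12, value 45+12=57
- item 2: volume 12, value 46
Best: $65.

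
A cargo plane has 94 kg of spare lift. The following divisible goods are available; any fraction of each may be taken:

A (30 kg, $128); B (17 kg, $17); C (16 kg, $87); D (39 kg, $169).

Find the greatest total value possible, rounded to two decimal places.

393.00

Take in order of value per unit:
- C (87/16 per unit): all 16 → value 87, running total 87.00
- D (169/39 per unit): all 39 → value 169, running total 256.00
- A (128/30 per unit): all 30 → value 128, running total 384.00
- B (17/17 per unit): 9 of 17 → value 9×17/17 = 9.0000, running total 393.00
Total 393.00.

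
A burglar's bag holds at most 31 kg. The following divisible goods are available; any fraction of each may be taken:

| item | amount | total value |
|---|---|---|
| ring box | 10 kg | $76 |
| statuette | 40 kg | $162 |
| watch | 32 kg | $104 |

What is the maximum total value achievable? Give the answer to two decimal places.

Take in order of value per unit:
- ring box (76/10 per unit): all 10 → value 76, running total 76.00
- statuette (162/40 per unit): 21 of 40 → value 21×162/40 = 85.0500, running total 161.05
Total 161.05.

161.05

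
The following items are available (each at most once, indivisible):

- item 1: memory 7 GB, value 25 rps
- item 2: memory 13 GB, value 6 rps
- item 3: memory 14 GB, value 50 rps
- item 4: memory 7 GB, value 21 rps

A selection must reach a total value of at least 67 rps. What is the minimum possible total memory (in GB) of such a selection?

21

Subsets with value ≥ 67, sorted by total memory:
- item 1+item 3: memory 21, value 75
- item 3+item 4: memory 21, value 71
Minimum memory: 21 GB.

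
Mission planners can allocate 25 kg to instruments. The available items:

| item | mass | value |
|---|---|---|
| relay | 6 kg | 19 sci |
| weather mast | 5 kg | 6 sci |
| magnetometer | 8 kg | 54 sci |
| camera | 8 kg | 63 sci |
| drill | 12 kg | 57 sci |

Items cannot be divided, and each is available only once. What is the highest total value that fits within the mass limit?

136 sci

This is a 0/1 knapsack; check combinations near the capacity.
- relay+magnetometer+camera: mass 6+8+8=22, value 19+54+63=136
- weather mast+camera+drill: mass 5+8+12=25, value 6+63+57=126
- weather mast+magnetometer+camera: mass 5+8+8=21, value 6+54+63=123
Best: 136 sci.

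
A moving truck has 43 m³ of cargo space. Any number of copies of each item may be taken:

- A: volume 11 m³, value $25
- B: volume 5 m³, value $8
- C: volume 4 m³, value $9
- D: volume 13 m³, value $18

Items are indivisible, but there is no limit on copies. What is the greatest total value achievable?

$97

Best value-per-unit is A at 25/11; filling with it alone gives 3×25 = 75.
Optimal mix: 1×A + 8×C → volume 43, value 97.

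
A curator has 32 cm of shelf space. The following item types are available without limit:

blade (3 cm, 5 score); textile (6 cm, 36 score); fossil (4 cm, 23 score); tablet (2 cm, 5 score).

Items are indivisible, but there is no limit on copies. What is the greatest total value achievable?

190 score

Best value-per-unit is textile at 36/6; filling with it alone gives 5×36 = 180.
Optimal mix: 4×textile + 2×fossil → length 32, value 190.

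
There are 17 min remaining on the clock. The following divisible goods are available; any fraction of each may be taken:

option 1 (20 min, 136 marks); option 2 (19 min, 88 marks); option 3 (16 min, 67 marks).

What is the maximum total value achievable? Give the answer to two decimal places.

Take in order of value per unit:
- option 1 (136/20 per unit): 17 of 20 → value 17×136/20 = 115.6000, running total 115.60
Total 115.60.

115.60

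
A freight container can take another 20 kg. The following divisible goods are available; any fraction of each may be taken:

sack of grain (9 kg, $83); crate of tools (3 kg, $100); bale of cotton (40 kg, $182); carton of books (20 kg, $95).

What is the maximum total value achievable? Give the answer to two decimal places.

221.00

Take in order of value per unit:
- crate of tools (100/3 per unit): all 3 → value 100, running total 100.00
- sack of grain (83/9 per unit): all 9 → value 83, running total 183.00
- carton of books (95/20 per unit): 8 of 20 → value 8×95/20 = 38.0000, running total 221.00
Total 221.00.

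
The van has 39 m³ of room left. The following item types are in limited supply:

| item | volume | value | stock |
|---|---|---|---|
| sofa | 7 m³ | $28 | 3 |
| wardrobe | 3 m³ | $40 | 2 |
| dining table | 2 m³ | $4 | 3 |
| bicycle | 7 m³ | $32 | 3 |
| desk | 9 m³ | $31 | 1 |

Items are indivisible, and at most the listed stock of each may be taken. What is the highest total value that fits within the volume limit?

$212

Best selections within volume 39 and stock limits:
- 1×sofa + 2×wardrobe + 2×dining table + 3×bicycle: volume 38, value 212
- 2×wardrobe + 1×dining table + 3×bicycle + 1×desk: volume 38, value 211
- 1×sofa + 2×wardrobe + 1×dining table + 3×bicycle: volume 36, value 208
- 2×sofa + 2×wardrobe + 2×dining table + 2×bicycle: volume 38, value 208
Best: $212.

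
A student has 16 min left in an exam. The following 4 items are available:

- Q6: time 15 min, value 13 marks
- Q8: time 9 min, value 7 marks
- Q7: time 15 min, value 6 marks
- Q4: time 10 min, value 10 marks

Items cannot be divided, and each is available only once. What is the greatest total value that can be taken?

13 marks

Check high-value combinations within 16 min:
- Q6: time 15, value 13
- Q4: time 10, value 10
- Q8: time 9, value 7
- Q7: time 15, value 6
Best: 13 marks.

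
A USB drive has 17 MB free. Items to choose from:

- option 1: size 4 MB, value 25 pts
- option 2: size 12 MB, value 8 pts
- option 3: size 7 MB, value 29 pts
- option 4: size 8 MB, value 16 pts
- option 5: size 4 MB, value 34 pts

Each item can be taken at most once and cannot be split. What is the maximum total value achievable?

Check high-value combinations within 17 MB:
- option 1+option 3+option 5: size 4+7+4=15, value 25+29+34=88
- option 1+option 4+option 5: size 4+8+4=16, value 25+16+34=75
- option 3+option 5: size 7+4=11, value 29+34=63
- option 1+option 5: size 4+4=8, value 25+34=59
- option 1+option 3: size 4+7=11, value 25+29=54
Best: 88 pts.

88 pts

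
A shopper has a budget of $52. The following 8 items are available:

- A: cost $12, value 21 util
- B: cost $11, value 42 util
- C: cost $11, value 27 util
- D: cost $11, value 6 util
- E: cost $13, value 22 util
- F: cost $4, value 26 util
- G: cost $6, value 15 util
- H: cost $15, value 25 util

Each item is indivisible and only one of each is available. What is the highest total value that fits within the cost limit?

138 util

Check high-value combinations within $52:
- A+B+C+E+F: cost 12+11+11+13+4=51, value 21+42+27+22+26=138
- B+C+F+G+H: cost 11+11+4+6+15=47, value 42+27+26+15+25=135
- B+C+E+F+G: cost 11+11+13+4+6=45, value 42+27+22+26+15=132
- A+B+C+F+G: cost 12+11+11+4+6=44, value 21+42+27+26+15=131
Best: 138 util.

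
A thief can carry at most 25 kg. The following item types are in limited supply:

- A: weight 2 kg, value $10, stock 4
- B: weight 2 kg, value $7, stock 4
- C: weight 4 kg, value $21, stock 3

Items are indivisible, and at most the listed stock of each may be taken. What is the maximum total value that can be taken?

Top feasible selections:
- 4×A + 2×B + 3×C: weight 24, value 117
- 3×A + 3×B + 3×C: weight 24, value 114
- 2×A + 4×B + 3×C: weight 24, value 111
Best: $117.

$117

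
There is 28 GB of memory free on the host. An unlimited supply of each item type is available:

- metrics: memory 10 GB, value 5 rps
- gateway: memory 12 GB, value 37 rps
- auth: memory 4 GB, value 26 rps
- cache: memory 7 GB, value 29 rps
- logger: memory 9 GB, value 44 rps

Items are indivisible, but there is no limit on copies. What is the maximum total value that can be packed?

Best value-per-unit is auth at 26/4, and filling with it alone uses memory 7×4=28. No mix of the others beats 7×26 = 182.

182 rps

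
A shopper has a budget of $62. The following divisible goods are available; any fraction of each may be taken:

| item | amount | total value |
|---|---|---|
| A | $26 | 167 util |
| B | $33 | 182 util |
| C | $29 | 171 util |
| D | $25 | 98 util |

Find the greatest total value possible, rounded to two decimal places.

376.61

Take in order of value per unit:
- A (167/26 per unit): all 26 → value 167, running total 167.00
- C (171/29 per unit): all 29 → value 171, running total 338.00
- B (182/33 per unit): 7 of 33 → value 7×182/33 = 38.6061, running total 376.61
Total 376.61.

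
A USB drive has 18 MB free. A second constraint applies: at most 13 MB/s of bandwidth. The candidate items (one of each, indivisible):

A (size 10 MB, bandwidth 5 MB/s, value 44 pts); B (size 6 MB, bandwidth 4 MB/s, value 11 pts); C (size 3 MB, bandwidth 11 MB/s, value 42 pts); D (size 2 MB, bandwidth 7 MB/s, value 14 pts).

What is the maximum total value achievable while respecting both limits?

58 pts

Feasible sets respecting both limits:
- A+D: size 12, bandwidth 12, value 58
- A+B: size 16, bandwidth 9, value 55
- A: size 10, bandwidth 5, value 44
Best: 58 pts.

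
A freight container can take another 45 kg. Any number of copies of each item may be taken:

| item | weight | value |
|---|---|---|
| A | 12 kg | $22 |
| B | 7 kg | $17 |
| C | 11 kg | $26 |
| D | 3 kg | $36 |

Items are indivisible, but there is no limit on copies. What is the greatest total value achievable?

Best value-per-unit is D at 36/3, and filling with it alone uses weight 15×3=45. No mix of the others beats 15×36 = 540.

$540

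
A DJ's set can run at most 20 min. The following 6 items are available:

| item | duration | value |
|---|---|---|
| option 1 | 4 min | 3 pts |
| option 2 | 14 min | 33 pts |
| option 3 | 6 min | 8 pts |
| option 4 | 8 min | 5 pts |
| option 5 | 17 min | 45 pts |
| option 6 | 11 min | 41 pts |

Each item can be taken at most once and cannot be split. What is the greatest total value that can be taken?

49 pts

This is a 0/1 knapsack; check combinations near the capacity.
- option 3+option 6: duration 6+11=17, value 8+41=49
- option 4+option 6: duration 8+11=19, value 5+41=46
- option 5: duration 17, value 45
- option 1+option 6: duration 4+11=15, value 3+41=44
- option 6: duration 11, value 41
Best: 49 pts.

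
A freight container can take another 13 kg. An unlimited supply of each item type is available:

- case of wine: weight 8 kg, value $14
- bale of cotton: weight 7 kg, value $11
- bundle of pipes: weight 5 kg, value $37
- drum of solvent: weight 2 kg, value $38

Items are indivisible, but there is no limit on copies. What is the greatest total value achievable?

$228

Best value-per-unit is drum of solvent at 38/2, and filling with it alone uses weight 6×2=12. No mix of the others beats 6×38 = 228.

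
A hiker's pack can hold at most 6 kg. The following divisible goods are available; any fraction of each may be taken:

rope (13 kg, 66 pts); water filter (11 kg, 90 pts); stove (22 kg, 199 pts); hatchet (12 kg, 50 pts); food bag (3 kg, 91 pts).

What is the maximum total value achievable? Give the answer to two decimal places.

118.14

Take in order of value per unit:
- food bag (91/3 per unit): all 3 → value 91, running total 91.00
- stove (199/22 per unit): 3 of 22 → value 3×199/22 = 27.1364, running total 118.14
Total 118.14.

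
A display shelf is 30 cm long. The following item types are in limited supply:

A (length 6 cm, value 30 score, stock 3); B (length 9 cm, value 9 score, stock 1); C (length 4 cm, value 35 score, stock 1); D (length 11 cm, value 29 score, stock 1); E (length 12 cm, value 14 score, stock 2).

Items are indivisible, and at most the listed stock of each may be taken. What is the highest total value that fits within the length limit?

Top feasible selections:
- 3×A + 1×C: length 22, value 125
- 2×A + 1×C + 1×D: length 27, value 124
- 3×A + 1×D: length 29, value 119
Best: 125 score.

125 score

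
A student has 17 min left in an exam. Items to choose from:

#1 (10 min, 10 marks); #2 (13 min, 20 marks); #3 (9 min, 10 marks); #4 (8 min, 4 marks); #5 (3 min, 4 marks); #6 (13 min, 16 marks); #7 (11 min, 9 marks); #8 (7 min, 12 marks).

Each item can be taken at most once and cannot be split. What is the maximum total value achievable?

24 marks

Check high-value combinations within 17 min:
- #2+#5: time 13+3=16, value 20+4=24
- #3+#8: time 9+7=16, value 10+12=22
- #1+#8: time 10+7=17, value 10+12=22
Best: 24 marks.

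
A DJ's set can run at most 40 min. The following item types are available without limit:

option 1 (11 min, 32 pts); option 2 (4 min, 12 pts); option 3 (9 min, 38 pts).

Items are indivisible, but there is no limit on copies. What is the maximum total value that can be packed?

164 pts

Best value-per-unit is option 3 at 38/9; filling with it alone gives 4×38 = 152.
Optimal mix: 1×option 2 + 4×option 3 → duration 40, value 164.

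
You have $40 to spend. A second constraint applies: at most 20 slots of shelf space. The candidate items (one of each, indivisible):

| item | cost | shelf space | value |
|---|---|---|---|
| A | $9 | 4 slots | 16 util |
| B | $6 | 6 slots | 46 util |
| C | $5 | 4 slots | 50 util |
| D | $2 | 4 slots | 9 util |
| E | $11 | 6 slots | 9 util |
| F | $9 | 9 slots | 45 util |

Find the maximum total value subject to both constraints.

Feasible sets respecting both limits:
- B+C+F: cost 20, shelf space 19, value 141
- A+B+C+D: cost 22, shelf space 18, value 121
- A+B+C+E: cost 31, shelf space 20, value 121
- B+C+D+E: cost 24, shelf space 20, value 114
Best: 141 util.

141 util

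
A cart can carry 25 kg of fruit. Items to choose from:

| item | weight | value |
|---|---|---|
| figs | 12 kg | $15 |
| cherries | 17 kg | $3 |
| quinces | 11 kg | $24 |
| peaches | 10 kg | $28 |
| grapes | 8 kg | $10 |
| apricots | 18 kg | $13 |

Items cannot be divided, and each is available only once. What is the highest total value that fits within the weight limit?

$52

This is a 0/1 knapsack; check combinations near the capacity.
- quinces+peaches: weight 11+10=21, value 24+28=52
- figs+peaches: weight 12+10=22, value 15+28=43
- figs+quinces: weight 12+11=23, value 15+24=39
Best: $52.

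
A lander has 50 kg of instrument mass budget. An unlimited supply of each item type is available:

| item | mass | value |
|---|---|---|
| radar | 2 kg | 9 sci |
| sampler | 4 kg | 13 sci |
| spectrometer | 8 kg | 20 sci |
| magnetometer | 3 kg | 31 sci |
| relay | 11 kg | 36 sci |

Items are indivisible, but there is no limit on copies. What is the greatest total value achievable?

505 sci

Best value-per-unit is magnetometer at 31/3; filling with it alone gives 16×31 = 496.
Optimal mix: 1×radar + 16×magnetometer → mass 50, value 505.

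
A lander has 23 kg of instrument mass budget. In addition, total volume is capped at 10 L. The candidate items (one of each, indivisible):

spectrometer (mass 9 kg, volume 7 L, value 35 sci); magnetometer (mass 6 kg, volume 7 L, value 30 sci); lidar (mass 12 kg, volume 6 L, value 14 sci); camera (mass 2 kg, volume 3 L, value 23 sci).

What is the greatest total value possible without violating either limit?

Feasible sets respecting both limits:
- spectrometer+camera: mass 11, volume 10, value 58
- magnetometer+camera: mass 8, volume 10, value 53
- lidar+camera: mass 14, volume 9, value 37
Best: 58 sci.

58 sci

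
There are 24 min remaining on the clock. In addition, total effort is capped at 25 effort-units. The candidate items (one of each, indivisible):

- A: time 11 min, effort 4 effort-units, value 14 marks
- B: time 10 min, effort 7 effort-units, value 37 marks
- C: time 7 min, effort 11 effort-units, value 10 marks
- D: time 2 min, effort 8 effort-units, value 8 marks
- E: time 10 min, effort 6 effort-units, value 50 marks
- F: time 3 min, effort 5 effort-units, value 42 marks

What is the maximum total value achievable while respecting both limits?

129 marks

Feasible sets respecting both limits:
- B+E+F: time 23, effort 18, value 129
- A+E+F: time 24, effort 15, value 106
- C+E+F: time 20, effort 22, value 102
Best: 129 marks.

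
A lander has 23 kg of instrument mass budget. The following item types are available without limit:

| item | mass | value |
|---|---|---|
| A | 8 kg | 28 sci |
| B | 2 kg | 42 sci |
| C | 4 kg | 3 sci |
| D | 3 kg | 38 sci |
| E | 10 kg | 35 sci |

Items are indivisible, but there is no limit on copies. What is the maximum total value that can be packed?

462 sci

Best value-per-unit is B at 42/2, and filling with it alone uses mass 11×2=22. No mix of the others beats 11×42 = 462.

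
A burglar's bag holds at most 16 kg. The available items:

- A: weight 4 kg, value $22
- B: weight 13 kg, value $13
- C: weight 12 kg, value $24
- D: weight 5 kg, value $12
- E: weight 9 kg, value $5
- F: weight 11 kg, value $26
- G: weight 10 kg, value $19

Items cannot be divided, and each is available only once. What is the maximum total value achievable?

$48

Check high-value combinations within 16 kg:
- A+F: weight 4+11=15, value 22+26=48
- A+C: weight 4+12=16, value 22+24=46
- A+G: weight 4+10=14, value 22+19=41
Best: $48.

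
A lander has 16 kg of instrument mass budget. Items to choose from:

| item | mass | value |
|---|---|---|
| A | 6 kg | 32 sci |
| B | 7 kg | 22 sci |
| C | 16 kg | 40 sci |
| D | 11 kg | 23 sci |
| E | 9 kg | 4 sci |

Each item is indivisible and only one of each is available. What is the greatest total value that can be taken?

54 sci

Check high-value combinations within 16 kg:
- A+B: mass 6+7=13, value 32+22=54
- C: mass 16, value 40
- A+E: mass 6+9=15, value 32+4=36
- A: mass 6, value 32
Best: 54 sci.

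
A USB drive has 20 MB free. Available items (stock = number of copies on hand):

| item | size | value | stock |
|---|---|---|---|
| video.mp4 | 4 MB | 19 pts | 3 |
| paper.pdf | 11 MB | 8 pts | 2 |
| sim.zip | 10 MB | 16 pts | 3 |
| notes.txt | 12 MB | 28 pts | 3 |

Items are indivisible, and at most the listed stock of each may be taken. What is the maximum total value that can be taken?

66 pts

Best selections within size 20 and stock limits:
- 2×video.mp4 + 1×notes.txt: size 20, value 66
- 3×video.mp4: size 12, value 57
- 2×video.mp4 + 1×sim.zip: size 18, value 54
- 1×video.mp4 + 1×notes.txt: size 16, value 47
Best: 66 pts.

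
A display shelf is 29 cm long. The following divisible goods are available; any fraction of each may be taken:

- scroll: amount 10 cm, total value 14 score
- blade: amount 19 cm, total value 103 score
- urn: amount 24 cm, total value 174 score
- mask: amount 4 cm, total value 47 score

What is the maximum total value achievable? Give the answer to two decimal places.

226.42

Take in order of value per unit:
- mask (47/4 per unit): all 4 → value 47, running total 47.00
- urn (174/24 per unit): all 24 → value 174, running total 221.00
- blade (103/19 per unit): 1 of 19 → value 1×103/19 = 5.4211, running total 226.42
Total 226.42.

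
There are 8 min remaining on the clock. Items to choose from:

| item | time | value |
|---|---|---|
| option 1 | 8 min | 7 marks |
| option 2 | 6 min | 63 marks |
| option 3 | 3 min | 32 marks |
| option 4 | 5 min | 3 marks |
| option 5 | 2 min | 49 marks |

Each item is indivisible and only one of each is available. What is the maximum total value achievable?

112 marks

Check high-value combinations within 8 min:
- option 2+option 5: time 6+2=8, value 63+49=112
- option 3+option 5: time 3+2=5, value 32+49=81
- option 2: time 6, value 63
- option 4+option 5: time 5+2=7, value 3+49=52
Best: 112 marks.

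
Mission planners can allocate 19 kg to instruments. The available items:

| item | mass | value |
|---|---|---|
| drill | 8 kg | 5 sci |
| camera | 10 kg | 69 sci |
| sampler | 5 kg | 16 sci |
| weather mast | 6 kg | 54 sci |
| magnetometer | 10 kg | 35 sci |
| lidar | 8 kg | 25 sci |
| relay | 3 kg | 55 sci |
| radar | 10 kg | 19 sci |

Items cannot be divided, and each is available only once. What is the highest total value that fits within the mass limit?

178 sci

Check high-value combinations within 19 kg:
- camera+weather mast+relay: mass 10+6+3=19, value 69+54+55=178
- weather mast+magnetometer+relay: mass 6+10+3=19, value 54+35+55=144
- camera+sampler+relay: mass 10+5+3=18, value 69+16+55=140
Best: 178 sci.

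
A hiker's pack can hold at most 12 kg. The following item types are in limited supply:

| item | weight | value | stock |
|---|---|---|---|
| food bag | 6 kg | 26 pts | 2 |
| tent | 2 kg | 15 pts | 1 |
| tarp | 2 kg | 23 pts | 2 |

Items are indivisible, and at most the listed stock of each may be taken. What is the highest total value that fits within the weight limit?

Best selections within weight 12 and stock limits:
- 1×food bag + 1×tent + 2×tarp: weight 12, value 87
- 1×food bag + 2×tarp: weight 10, value 72
Best: 87 pts.

87 pts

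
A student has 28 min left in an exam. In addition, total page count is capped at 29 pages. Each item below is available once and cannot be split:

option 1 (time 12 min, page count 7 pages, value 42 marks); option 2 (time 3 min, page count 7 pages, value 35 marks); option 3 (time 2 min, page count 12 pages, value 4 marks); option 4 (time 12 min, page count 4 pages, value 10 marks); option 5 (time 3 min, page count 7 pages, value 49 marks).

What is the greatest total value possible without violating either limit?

Feasible sets respecting both limits:
- option 1+option 2+option 5: time 18, page count 21, value 126
- option 1+option 4+option 5: time 27, page count 18, value 101
- option 1+option 3+option 5: time 17, page count 26, value 95
Best: 126 marks.

126 marks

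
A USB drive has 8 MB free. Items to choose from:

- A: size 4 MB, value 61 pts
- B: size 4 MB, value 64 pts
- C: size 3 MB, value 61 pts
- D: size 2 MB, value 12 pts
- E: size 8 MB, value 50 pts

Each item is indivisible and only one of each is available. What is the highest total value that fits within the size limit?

125 pts

Check high-value combinations within 8 MB:
- B+C: size 4+3=7, value 64+61=125
- A+B: size 4+4=8, value 61+64=125
- A+C: size 4+3=7, value 61+61=122
- B+D: size 4+2=6, value 64+12=76
Best: 125 pts.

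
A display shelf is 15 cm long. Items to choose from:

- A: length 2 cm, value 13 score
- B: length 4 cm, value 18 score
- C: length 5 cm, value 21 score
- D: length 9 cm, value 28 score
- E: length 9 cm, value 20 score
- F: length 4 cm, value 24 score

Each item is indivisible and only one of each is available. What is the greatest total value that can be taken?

This is a 0/1 knapsack; check combinations near the capacity.
- A+B+C+F: length 2+4+5+4=15, value 13+18+21+24=76
- A+D+F: length 2+9+4=15, value 13+28+24=65
- B+C+F: length 4+5+4=13, value 18+21+24=63
- A+B+D: length 2+4+9=15, value 13+18+28=59
- A+C+F: length 2+5+4=11, value 13+21+24=58
Best: 76 score.

76 score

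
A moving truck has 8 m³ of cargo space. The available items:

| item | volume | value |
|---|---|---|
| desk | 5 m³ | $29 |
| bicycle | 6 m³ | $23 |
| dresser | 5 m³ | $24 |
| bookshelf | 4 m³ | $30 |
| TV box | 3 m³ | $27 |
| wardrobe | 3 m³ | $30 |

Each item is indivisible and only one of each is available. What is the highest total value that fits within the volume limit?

This is a 0/1 knapsack; check combinations near the capacity.
- bookshelf+wardrobe: volume 4+3=7, value 30+30=60
- desk+wardrobe: volume 5+3=8, value 29+30=59
- TV box+wardrobe: volume 3+3=6, value 27+30=57
- bookshelf+TV box: volume 4+3=7, value 30+27=57
- desk+TV box: volume 5+3=8, value 29+27=56
Best: $60.

$60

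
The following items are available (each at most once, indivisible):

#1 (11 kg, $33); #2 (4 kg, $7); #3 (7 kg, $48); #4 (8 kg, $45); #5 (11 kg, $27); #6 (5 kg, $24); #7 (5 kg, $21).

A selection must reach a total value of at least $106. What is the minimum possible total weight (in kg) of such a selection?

20

Subsets with value ≥ 106, sorted by total weight:
- #3+#4+#6: weight 20, value 117
- #3+#4+#7: weight 20, value 114
Minimum weight: 20 kg.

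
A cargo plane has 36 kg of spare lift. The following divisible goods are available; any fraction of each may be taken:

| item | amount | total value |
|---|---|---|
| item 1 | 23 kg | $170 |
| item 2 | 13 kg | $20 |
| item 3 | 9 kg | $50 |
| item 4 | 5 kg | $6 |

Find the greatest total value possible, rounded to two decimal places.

Take in order of value per unit:
- item 1 (170/23 per unit): all 23 → value 170, running total 170.00
- item 3 (50/9 per unit): all 9 → value 50, running total 220.00
- item 2 (20/13 per unit): 4 of 13 → value 4×20/13 = 6.1538, running total 226.15
Total 226.15.

226.15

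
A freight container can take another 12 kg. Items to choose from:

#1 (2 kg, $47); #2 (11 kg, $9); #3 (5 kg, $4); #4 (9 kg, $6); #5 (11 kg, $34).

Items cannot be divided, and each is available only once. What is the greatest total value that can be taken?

$53

Check high-value combinations within 12 kg:
- #1+#4: weight 2+9=11, value 47+6=53
- #1+#3: weight 2+5=7, value 47+4=51
- #1: weight 2, value 47
- #5: weight 11, value 34
Best: $53.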